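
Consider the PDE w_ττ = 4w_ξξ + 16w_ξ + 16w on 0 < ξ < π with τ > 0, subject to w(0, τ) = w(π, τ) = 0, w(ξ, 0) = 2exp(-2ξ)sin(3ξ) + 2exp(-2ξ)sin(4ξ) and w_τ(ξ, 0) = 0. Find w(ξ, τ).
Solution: Substitute w = exp(-2ξ)u, i.e. u = exp(2ξ)w.
By the product rule, w_ξ = exp(-2ξ)(u_ξ - 2u), w_ξξ = exp(-2ξ)(u_ξξ - 4u_ξ + 4u), w_ττ = exp(-2ξ)u_ττ.
Substituting into the PDE and dividing by exp(-2ξ): u_ττ = 4(u_ξξ - 4u_ξ + 4u) + 16(u_ξ - 2u) + 16u.
The lower-order terms cancel, leaving the standard wave equation u_ττ = 4u_ξξ.
Initial data for u: u(ξ,0) = exp(2ξ)w(ξ,0) = 2sin(3ξ) + 2sin(4ξ); u_τ(ξ,0) = exp(2ξ)w_τ(ξ,0) = 0. The boundary conditions carry over: u(0,τ) = u(π,τ) = 0.
Solve for u:
  Using separation of variables u = X(ξ)T(τ):
  Eigenfunctions: sin(nξ), n = 1, 2, 3, ...
  General solution: u(ξ, τ) = Σ [A_n cos(2n τ) + B_n sin(2n τ)] sin(nξ)
  From u(ξ,0) = 2sin(3ξ) + 2sin(4ξ): A_3=2, A_4=2. From u_τ(ξ,0) = 0: all B_n = 0.
Hence u(ξ,τ) = 2sin(3ξ)cos(6τ) + 2sin(4ξ)cos(8τ).
Transform back: w(ξ,τ) = exp(-2ξ)u(ξ,τ).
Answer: w(ξ, τ) = 2exp(-2ξ)sin(3ξ)cos(6τ) + 2exp(-2ξ)sin(4ξ)cos(8τ)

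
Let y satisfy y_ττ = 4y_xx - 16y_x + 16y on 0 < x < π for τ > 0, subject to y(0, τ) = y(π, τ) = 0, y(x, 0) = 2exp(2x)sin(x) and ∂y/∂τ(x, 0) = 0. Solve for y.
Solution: Substitute y = exp(2x)u.
Then y_x = exp(2x)(u_x + 2u), y_xx = exp(2x)(u_xx + 4u_x + 4u), y_ττ = exp(2x)u_ττ; substituting and dividing by exp(2x), the lower-order terms cancel: u_ττ = 4u_xx (standard wave equation).
Data for u: u(x,0) = exp(-2x)y(x,0) = 2sin(x); u_τ(x,0) = exp(-2x)y_τ(x,0) = 0. The boundary conditions carry over: u(0,τ) = u(π,τ) = 0.
Separating variables: u = Σ [A_n cos(ω_n τ) + B_n sin(ω_n τ)] sin(nx), ω_n = 2n. From ICs: A_1=2.
So u(x,τ) = 2sin(x)cos(2τ), and y(x,τ) = exp(2x)u(x,τ).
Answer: y(x, τ) = 2exp(2x)sin(x)cos(2τ)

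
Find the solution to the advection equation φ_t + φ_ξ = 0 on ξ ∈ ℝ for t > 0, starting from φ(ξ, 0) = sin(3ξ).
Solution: By characteristics (dξ/dt = 1), φ(ξ,t) = f(ξ - t) with f = φ(·, 0).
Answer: φ(ξ, t) = -sin(3t - 3ξ)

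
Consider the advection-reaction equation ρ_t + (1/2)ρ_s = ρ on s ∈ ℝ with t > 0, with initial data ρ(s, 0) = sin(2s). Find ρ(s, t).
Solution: Substitute ρ = exp(t)u.
Then ρ_t = exp(t)(u_t + u), ρ_s = exp(t)u_s; substituting and dividing by exp(t), the lower-order terms cancel: u_t + (1/2)u_s = 0 (standard advection equation).
Data for u: u(s,0) = ρ(s,0) = sin(2s).
By characteristics (ds/dt = 1/2), u(s,t) = f(s - (1/2)t) with f = u(·, 0).
So u(s,t) = sin(2s - t), and ρ(s,t) = exp(t)u(s,t).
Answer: ρ(s, t) = exp(t)sin(2s - t)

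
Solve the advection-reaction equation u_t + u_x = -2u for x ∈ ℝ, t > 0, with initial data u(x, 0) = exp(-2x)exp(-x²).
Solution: Substitute u = exp(-2x)w.
Then u_x = exp(-2x)(w_x - 2w), u_t = exp(-2x)w_t; substituting and dividing by exp(-2x), the lower-order terms cancel: w_t + w_x = 0 (standard advection equation).
Data for w: w(x,0) = exp(2x)u(x,0) = exp(-x²).
By characteristics (dx/dt = 1), w(x,t) = f(x - t) with f = w(·, 0).
So w(x,t) = exp(-(-t + x)²), and u(x,t) = exp(-2x)w(x,t).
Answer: u(x, t) = exp(-2x)exp(-(-t + x)²)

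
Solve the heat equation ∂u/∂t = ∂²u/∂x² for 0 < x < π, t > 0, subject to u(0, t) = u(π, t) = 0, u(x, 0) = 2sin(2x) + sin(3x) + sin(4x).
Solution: Separating variables: u = Σ c_n exp(-n²t) sin(nx). From u(x,0) = 2sin(2x) + sin(3x) + sin(4x): c_2=2, c_3=1, c_4=1.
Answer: u(x, t) = 2exp(-4t)sin(2x) + exp(-9t)sin(3x) + exp(-16t)sin(4x)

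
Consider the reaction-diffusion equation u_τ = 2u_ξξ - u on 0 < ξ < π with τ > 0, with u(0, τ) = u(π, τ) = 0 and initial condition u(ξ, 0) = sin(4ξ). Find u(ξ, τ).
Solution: Substitute u = exp(-τ)w, i.e. w = exp(τ)u.
By the product rule, u_τ = exp(-τ)(w_τ - w), u_ξξ = exp(-τ)w_ξξ.
Substituting into the PDE and dividing by exp(-τ): w_τ - w = 2w_ξξ - w.
The lower-order terms cancel, leaving the standard heat equation w_τ = 2w_ξξ.
Initial data for w: w(ξ,0) = u(ξ,0) = sin(4ξ). The boundary conditions carry over: w(0,τ) = w(π,τ) = 0.
Solve for w:
  Using separation of variables w = X(ξ)T(τ):
  Eigenfunctions: sin(nξ), n = 1, 2, 3, ...
  General solution: w(ξ, τ) = Σ c_n sin(nξ) exp(-2n² τ)
  Matching w(ξ,0) = sin(4ξ) term by term: c_4=1.
Hence w(ξ,τ) = exp(-32τ)sin(4ξ).
Transform back: u(ξ,τ) = exp(-τ)w(ξ,τ).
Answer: u(ξ, τ) = exp(-33τ)sin(4ξ)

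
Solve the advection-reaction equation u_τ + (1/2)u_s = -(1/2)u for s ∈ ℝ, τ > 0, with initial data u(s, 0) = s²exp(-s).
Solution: Substitute u = exp(-s)w.
Then u_s = exp(-s)(w_s - w), u_τ = exp(-s)w_τ; substituting and dividing by exp(-s), the lower-order terms cancel: w_τ + (1/2)w_s = 0 (standard advection equation).
Data for w: w(s,0) = exp(s)u(s,0) = s².
By characteristics (ds/dτ = 1/2), w(s,τ) = f(s - (1/2)τ) with f = w(·, 0).
So w(s,τ) = s² - sτ + (1/4)τ², and u(s,τ) = exp(-s)w(s,τ).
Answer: u(s, τ) = s²exp(-s) - sτexp(-s) + (1/4)τ²exp(-s)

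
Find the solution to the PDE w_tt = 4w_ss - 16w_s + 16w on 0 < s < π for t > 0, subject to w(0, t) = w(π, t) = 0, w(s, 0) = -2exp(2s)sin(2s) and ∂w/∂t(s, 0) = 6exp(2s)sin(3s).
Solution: Substitute w = exp(2s)u.
Then w_s = exp(2s)(u_s + 2u), w_ss = exp(2s)(u_ss + 4u_s + 4u), w_tt = exp(2s)u_tt; substituting and dividing by exp(2s), the lower-order terms cancel: u_tt = 4u_ss (standard wave equation).
Data for u: u(s,0) = exp(-2s)w(s,0) = -2sin(2s); u_t(s,0) = exp(-2s)w_t(s,0) = 6sin(3s). The boundary conditions carry over: u(0,t) = u(π,t) = 0.
Separating variables: u = Σ [A_n cos(ω_n t) + B_n sin(ω_n t)] sin(ns), ω_n = 2n. From ICs (B_n = velocity coefficient / ω_n): A_2=-2, B_3=1.
So u(s,t) = -2sin(2s)cos(4t) + sin(3s)sin(6t), and w(s,t) = exp(2s)u(s,t).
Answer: w(s, t) = -2exp(2s)sin(2s)cos(4t) + exp(2s)sin(3s)sin(6t)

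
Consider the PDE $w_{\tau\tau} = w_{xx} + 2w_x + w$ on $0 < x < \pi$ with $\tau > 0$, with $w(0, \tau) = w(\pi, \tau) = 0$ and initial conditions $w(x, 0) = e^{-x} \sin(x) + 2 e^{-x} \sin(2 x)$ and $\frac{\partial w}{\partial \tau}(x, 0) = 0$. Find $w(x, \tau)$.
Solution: Substitute $w = e^{-x}u$, i.e. $u = e^{x}w$.
By the product rule, $w_x = e^{-x}(u_x - u)$, $w_{xx} = e^{-x}(u_{xx} - 2u_x + u)$, $w_{\tau\tau} = e^{-x}u_{\tau\tau}$.
Substituting into the PDE and dividing by $e^{-x}$: $u_{\tau\tau} = (u_{xx} - 2u_x + u) + 2(u_x - u) + u$.
The lower-order terms cancel, leaving the standard wave equation $u_{\tau\tau} = u_{xx}$.
Initial data for $u$: $u(x,0) = e^{x}w(x,0) = \sin(x) + 2 \sin(2 x)$; $u_{\tau}(x,0) = e^{x}w_{\tau}(x,0) = 0$. The boundary conditions carry over: $u(0,\tau) = u(\pi,\tau) = 0$.
Solve for $u$:
  Using separation of variables $u = X(x)T(\tau)$:
  Eigenfunctions: $\sin(nx)$, $n = 1, 2, 3, \ldots$
  General solution: $u(x, \tau) = \sum [A_n \cos(n \tau) + B_n \sin(n \tau)] \sin(nx)$
  From $u(x,0) = \sin(x) + 2 \sin(2 x)$: $A_1=1, A_2=2$. From $u_{\tau}(x,0) = 0$: all $B_n = 0$.
Hence $u(x,\tau) = \sin(x) \cos(\tau) + 2 \sin(2 x) \cos(2 \tau)$.
Transform back: $w(x,\tau) = e^{-x}u(x,\tau)$.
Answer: $w(x, \tau) = e^{-x} \sin(x) \cos(\tau) + 2 e^{-x} \sin(2 x) \cos(2 \tau)$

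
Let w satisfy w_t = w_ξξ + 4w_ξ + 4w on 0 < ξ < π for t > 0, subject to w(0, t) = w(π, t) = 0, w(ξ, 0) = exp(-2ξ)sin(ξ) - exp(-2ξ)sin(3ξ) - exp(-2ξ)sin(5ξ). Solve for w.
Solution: Substitute w = exp(-2ξ)u.
Then w_ξ = exp(-2ξ)(u_ξ - 2u), w_ξξ = exp(-2ξ)(u_ξξ - 4u_ξ + 4u), w_t = exp(-2ξ)u_t; substituting and dividing by exp(-2ξ), the lower-order terms cancel: u_t = u_ξξ (standard heat equation).
Data for u: u(ξ,0) = exp(2ξ)w(ξ,0) = sin(ξ) - sin(3ξ) - sin(5ξ). The boundary conditions carry over: u(0,t) = u(π,t) = 0.
Separating variables: u = Σ c_n exp(-n²t) sin(nξ). From u(ξ,0) = sin(ξ) - sin(3ξ) - sin(5ξ): c_1=1, c_3=-1, c_5=-1.
So u(ξ,t) = exp(-t)sin(ξ) - exp(-9t)sin(3ξ) - exp(-25t)sin(5ξ), and w(ξ,t) = exp(-2ξ)u(ξ,t).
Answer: w(ξ, t) = exp(-t)exp(-2ξ)sin(ξ) - exp(-9t)exp(-2ξ)sin(3ξ) - exp(-25t)exp(-2ξ)sin(5ξ)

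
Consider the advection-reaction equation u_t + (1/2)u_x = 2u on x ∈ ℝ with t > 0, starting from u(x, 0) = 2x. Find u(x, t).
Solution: Substitute u = exp(2t)w, i.e. w = exp(-2t)u.
By the product rule, u_t = exp(2t)(w_t + 2w), u_x = exp(2t)w_x.
Substituting into the PDE and dividing by exp(2t): w_t + 2w + (1/2)w_x = 2w.
The lower-order terms cancel, leaving the standard advection equation w_t + (1/2)w_x = 0.
Initial data for w: w(x,0) = u(x,0) = 2x.
Solve for w:
  By method of characteristics (waves move right with speed 1/2):
  Along characteristics x - (1/2)t = const, w is constant, so w(x,t) = f(x - (1/2)t) with f = w(·, 0).
Hence w(x,t) = -t + 2x.
Transform back: u(x,t) = exp(2t)w(x,t).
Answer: u(x, t) = -texp(2t) + 2xexp(2t)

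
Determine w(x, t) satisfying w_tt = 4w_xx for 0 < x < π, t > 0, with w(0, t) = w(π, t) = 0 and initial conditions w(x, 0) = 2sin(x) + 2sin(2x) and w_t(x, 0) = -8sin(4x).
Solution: Separating variables: w = Σ [A_n cos(ω_n t) + B_n sin(ω_n t)] sin(nx), ω_n = 2n. From ICs (B_n = velocity coefficient / ω_n): A_1=2, A_2=2, B_4=-1.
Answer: w(x, t) = -sin(8t)sin(4x) + 2sin(x)cos(2t) + 2sin(2x)cos(4t)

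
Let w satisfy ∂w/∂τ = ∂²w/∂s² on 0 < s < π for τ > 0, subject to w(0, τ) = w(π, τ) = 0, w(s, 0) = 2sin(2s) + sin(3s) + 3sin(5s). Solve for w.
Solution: Separating variables: w = Σ c_n exp(-n²τ) sin(ns). From w(s,0) = 2sin(2s) + sin(3s) + 3sin(5s): c_2=2, c_3=1, c_5=3.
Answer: w(s, τ) = 2exp(-4τ)sin(2s) + exp(-9τ)sin(3s) + 3exp(-25τ)sin(5s)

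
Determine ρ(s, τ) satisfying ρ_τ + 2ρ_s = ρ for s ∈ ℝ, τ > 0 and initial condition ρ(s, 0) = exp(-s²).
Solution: Substitute ρ = exp(τ)u.
Then ρ_τ = exp(τ)(u_τ + u), ρ_s = exp(τ)u_s; substituting and dividing by exp(τ), the lower-order terms cancel: u_τ + 2u_s = 0 (standard advection equation).
Data for u: u(s,0) = ρ(s,0) = exp(-s²).
By characteristics (ds/dτ = 2), u(s,τ) = f(s - 2τ) with f = u(·, 0).
So u(s,τ) = exp(-(s - 2τ)²), and ρ(s,τ) = exp(τ)u(s,τ).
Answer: ρ(s, τ) = exp(τ)exp(-(s - 2τ)²)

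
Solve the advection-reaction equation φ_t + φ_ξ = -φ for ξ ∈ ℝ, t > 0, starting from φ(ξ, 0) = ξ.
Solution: Substitute φ = exp(-t)u.
Then φ_t = exp(-t)(u_t - u), φ_ξ = exp(-t)u_ξ; substituting and dividing by exp(-t), the lower-order terms cancel: u_t + u_ξ = 0 (standard advection equation).
Data for u: u(ξ,0) = φ(ξ,0) = ξ.
By characteristics (dξ/dt = 1), u(ξ,t) = f(ξ - t) with f = u(·, 0).
So u(ξ,t) = -t + ξ, and φ(ξ,t) = exp(-t)u(ξ,t).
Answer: φ(ξ, t) = -texp(-t) + ξexp(-t)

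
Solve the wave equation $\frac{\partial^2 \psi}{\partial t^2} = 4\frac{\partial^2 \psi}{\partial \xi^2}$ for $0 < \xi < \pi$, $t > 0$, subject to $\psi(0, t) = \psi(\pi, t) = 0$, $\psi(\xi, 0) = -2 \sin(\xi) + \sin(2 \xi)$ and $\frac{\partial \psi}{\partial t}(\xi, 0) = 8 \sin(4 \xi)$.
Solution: Using separation of variables $\psi = X(\xi)T(t)$:
Eigenfunctions: $\sin(n\xi)$, $n = 1, 2, 3, \ldots$
General solution: $\psi(\xi, t) = \sum [A_n \cos(2n t) + B_n \sin(2n t)] \sin(n\xi)$
From $\psi(\xi,0) = -2 \sin(\xi) + \sin(2 \xi)$: $A_1=-2, A_2=1$. From $\psi_t(\xi,0) = 8 \sin(4 \xi)$, using $\psi_t(\xi,0) = \sum \omega_n B_n \sin(n\xi)$ with $\omega_n = 2n$: $B_4 = 8/8 = 1$.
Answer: $\psi(\xi, t) = -2 \sin(\xi) \cos(2 t) + \sin(2 \xi) \cos(4 t) + \sin(4 \xi) \sin(8 t)$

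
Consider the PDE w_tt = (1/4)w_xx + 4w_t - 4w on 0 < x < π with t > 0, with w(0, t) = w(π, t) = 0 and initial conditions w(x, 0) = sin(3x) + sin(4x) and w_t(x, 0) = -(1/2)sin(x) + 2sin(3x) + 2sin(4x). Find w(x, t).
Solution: Substitute w = exp(2t)u.
Then w_t = exp(2t)(u_t + 2u), w_tt = exp(2t)(u_tt + 4u_t + 4u), w_xx = exp(2t)u_xx; substituting and dividing by exp(2t), the lower-order terms cancel: u_tt = (1/4)u_xx (standard wave equation).
Data for u: u(x,0) = w(x,0) = sin(3x) + sin(4x); u_t(x,0) = w_t(x,0) - 2w(x,0) = -(1/2)sin(x). The boundary conditions carry over: u(0,t) = u(π,t) = 0.
Separating variables: u = Σ [A_n cos(ω_n t) + B_n sin(ω_n t)] sin(nx), ω_n = n/2. From ICs (B_n = velocity coefficient / ω_n): A_3=1, A_4=1, B_1=-1.
So u(x,t) = -sin(t/2)sin(x) + sin(3x)cos(3t/2) + sin(4x)cos(2t), and w(x,t) = exp(2t)u(x,t).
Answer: w(x, t) = -exp(2t)sin(t/2)sin(x) + exp(2t)sin(3x)cos(3t/2) + exp(2t)sin(4x)cos(2t)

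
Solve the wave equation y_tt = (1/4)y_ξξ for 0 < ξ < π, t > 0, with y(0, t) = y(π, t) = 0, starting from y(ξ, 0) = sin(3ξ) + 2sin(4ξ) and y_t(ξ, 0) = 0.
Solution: Separating variables: y = Σ [A_n cos(ω_n t) + B_n sin(ω_n t)] sin(nξ), ω_n = n/2. From ICs: A_3=1, A_4=2.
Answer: y(ξ, t) = sin(3ξ)cos(3t/2) + 2sin(4ξ)cos(2t)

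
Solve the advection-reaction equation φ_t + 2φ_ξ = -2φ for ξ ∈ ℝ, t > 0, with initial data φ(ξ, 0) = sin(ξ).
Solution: Substitute φ = exp(-2t)u.
Then φ_t = exp(-2t)(u_t - 2u), φ_ξ = exp(-2t)u_ξ; substituting and dividing by exp(-2t), the lower-order terms cancel: u_t + 2u_ξ = 0 (standard advection equation).
Data for u: u(ξ,0) = φ(ξ,0) = sin(ξ).
By characteristics (dξ/dt = 2), u(ξ,t) = f(ξ - 2t) with f = u(·, 0).
So u(ξ,t) = -sin(2t - ξ), and φ(ξ,t) = exp(-2t)u(ξ,t).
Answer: φ(ξ, t) = -exp(-2t)sin(2t - ξ)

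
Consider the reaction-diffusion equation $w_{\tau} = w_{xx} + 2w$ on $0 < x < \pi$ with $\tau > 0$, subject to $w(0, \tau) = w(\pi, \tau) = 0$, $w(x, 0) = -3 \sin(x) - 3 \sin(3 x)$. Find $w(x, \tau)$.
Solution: Substitute $w = e^{2\tau}u$, i.e. $u = e^{-2\tau}w$.
By the product rule, $w_{\tau} = e^{2\tau}(u_{\tau} + 2u)$, $w_{xx} = e^{2\tau}u_{xx}$.
Substituting into the PDE and dividing by $e^{2\tau}$: $u_{\tau} + 2u = u_{xx} + 2u$.
The lower-order terms cancel, leaving the standard heat equation $u_{\tau} = u_{xx}$.
Initial data for $u$: $u(x,0) = w(x,0) = -3 \sin(x) - 3 \sin(3 x)$. The boundary conditions carry over: $u(0,\tau) = u(\pi,\tau) = 0$.
Solve for $u$:
  Using separation of variables $u = X(x)T(\tau)$:
  Eigenfunctions: $\sin(nx)$, $n = 1, 2, 3, \ldots$
  General solution: $u(x, \tau) = \sum c_n \sin(nx) e^{-n^2 \tau}$
  Matching $u(x,0) = -3 \sin(x) - 3 \sin(3 x)$ term by term: $c_1=-3, c_3=-3$.
Hence $u(x,\tau) = -3 e^{-\tau} \sin(x) - 3 e^{-9 \tau} \sin(3 x)$.
Transform back: $w(x,\tau) = e^{2\tau}u(x,\tau)$.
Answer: $w(x, \tau) = -3 e^{\tau} \sin(x) - 3 e^{-7 \tau} \sin(3 x)$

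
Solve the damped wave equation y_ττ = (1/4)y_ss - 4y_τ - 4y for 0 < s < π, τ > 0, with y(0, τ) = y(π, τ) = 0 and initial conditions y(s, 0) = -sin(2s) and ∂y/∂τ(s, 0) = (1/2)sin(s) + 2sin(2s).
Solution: Substitute y = exp(-2τ)u.
Then y_τ = exp(-2τ)(u_τ - 2u), y_ττ = exp(-2τ)(u_ττ - 4u_τ + 4u), y_ss = exp(-2τ)u_ss; substituting and dividing by exp(-2τ), the lower-order terms cancel: u_ττ = (1/4)u_ss (standard wave equation).
Data for u: u(s,0) = y(s,0) = -sin(2s); u_τ(s,0) = y_τ(s,0) + 2y(s,0) = (1/2)sin(s). The boundary conditions carry over: u(0,τ) = u(π,τ) = 0.
Separating variables: u = Σ [A_n cos(ω_n τ) + B_n sin(ω_n τ)] sin(ns), ω_n = n/2. From ICs (B_n = velocity coefficient / ω_n): A_2=-1, B_1=1.
So u(s,τ) = sin(s)sin(τ/2) - sin(2s)cos(τ), and y(s,τ) = exp(-2τ)u(s,τ).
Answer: y(s, τ) = exp(-2τ)sin(s)sin(τ/2) - exp(-2τ)sin(2s)cos(τ)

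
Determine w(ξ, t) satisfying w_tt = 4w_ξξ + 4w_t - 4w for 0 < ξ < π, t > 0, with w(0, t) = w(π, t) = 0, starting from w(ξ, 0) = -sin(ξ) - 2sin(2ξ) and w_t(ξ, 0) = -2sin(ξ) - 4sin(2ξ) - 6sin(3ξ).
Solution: Substitute w = exp(2t)u, i.e. u = exp(-2t)w.
By the product rule, w_t = exp(2t)(u_t + 2u), w_tt = exp(2t)(u_tt + 4u_t + 4u), w_ξξ = exp(2t)u_ξξ.
Substituting into the PDE and dividing by exp(2t): u_tt + 4u_t + 4u = 4u_ξξ + 4(u_t + 2u) - 4u.
The lower-order terms cancel, leaving the standard wave equation u_tt = 4u_ξξ.
Initial data for u: u(ξ,0) = w(ξ,0) = -sin(ξ) - 2sin(2ξ); u_t(ξ,0) = w_t(ξ,0) - 2w(ξ,0) = -6sin(3ξ). The boundary conditions carry over: u(0,t) = u(π,t) = 0.
Solve for u:
  Using separation of variables u = X(ξ)T(t):
  Eigenfunctions: sin(nξ), n = 1, 2, 3, ...
  General solution: u(ξ, t) = Σ [A_n cos(2n t) + B_n sin(2n t)] sin(nξ)
  From u(ξ,0) = -sin(ξ) - 2sin(2ξ): A_1=-1, A_2=-2. From u_t(ξ,0) = -6sin(3ξ), using u_t(ξ,0) = Σ ω_n B_n sin(nξ) with ω_n = 2n: B_3 = (-6)/6 = -1.
Hence u(ξ,t) = -sin(6t)sin(3ξ) - sin(ξ)cos(2t) - 2sin(2ξ)cos(4t).
Transform back: w(ξ,t) = exp(2t)u(ξ,t).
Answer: w(ξ, t) = -exp(2t)sin(6t)sin(3ξ) - exp(2t)sin(ξ)cos(2t) - 2exp(2t)sin(2ξ)cos(4t)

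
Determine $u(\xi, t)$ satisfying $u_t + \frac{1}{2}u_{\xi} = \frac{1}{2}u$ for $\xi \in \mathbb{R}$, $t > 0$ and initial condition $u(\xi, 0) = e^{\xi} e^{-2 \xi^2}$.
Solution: Substitute $u = e^{\xi}w$.
Then $u_{\xi} = e^{\xi}(w_{\xi} + w)$, $u_t = e^{\xi}w_t$; substituting and dividing by $e^{\xi}$, the lower-order terms cancel: $w_t + \frac{1}{2}w_{\xi} = 0$ (standard advection equation).
Data for $w$: $w(\xi,0) = e^{-\xi}u(\xi,0) = e^{-2 \xi^2}$.
By characteristics ($d\xi/dt = 1/2$), $w(\xi,t) = f(\xi - \frac{1}{2}t)$ with $f = w( \cdot , 0)$.
So $w(\xi,t) = e^{-2 (-t/2 + \xi)^2}$, and $u(\xi,t) = e^{\xi}w(\xi,t)$.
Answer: $u(\xi, t) = e^{\xi} e^{-2 (\xi - t/2)^2}$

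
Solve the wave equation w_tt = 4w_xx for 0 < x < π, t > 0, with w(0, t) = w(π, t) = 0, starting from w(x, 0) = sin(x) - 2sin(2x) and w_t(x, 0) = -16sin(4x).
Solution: Separating variables: w = Σ [A_n cos(ω_n t) + B_n sin(ω_n t)] sin(nx), ω_n = 2n. From ICs (B_n = velocity coefficient / ω_n): A_1=1, A_2=-2, B_4=-2.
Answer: w(x, t) = -2sin(8t)sin(4x) + sin(x)cos(2t) - 2sin(2x)cos(4t)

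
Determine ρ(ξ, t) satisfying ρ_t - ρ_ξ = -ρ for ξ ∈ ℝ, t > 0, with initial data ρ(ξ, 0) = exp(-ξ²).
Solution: Substitute ρ = exp(-t)u, i.e. u = exp(t)ρ.
By the product rule, ρ_t = exp(-t)(u_t - u), ρ_ξ = exp(-t)u_ξ.
Substituting into the PDE and dividing by exp(-t): u_t - u - u_ξ = -u.
The lower-order terms cancel, leaving the standard advection equation u_t - u_ξ = 0.
Initial data for u: u(ξ,0) = ρ(ξ,0) = exp(-ξ²).
Solve for u:
  By method of characteristics (waves move left with speed 1):
  Along characteristics ξ + t = const, u is constant, so u(ξ,t) = f(ξ + t) with f = u(·, 0).
Hence u(ξ,t) = exp(-(t + ξ)²).
Transform back: ρ(ξ,t) = exp(-t)u(ξ,t).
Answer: ρ(ξ, t) = exp(-t)exp(-(t + ξ)²)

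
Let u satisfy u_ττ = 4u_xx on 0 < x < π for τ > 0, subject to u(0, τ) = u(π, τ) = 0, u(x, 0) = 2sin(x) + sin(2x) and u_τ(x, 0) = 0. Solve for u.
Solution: Separating variables: u = Σ [A_n cos(ω_n τ) + B_n sin(ω_n τ)] sin(nx), ω_n = 2n. From ICs: A_1=2, A_2=1.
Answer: u(x, τ) = 2sin(x)cos(2τ) + sin(2x)cos(4τ)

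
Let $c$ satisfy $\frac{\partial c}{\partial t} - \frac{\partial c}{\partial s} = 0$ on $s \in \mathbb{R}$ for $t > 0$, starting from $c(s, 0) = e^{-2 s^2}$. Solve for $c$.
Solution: By characteristics ($ds/dt = -1$), $c(s,t) = f(s + t)$ with $f = c( \cdot , 0)$.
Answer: $c(s, t) = e^{-2 (s + t)^2}$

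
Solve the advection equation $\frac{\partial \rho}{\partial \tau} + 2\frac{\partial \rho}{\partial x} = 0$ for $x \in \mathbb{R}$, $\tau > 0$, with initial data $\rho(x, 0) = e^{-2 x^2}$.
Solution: By method of characteristics (waves move right with speed 2):
Along characteristics $x - 2\tau =$ const, $\rho$ is constant, so $\rho(x,\tau) = f(x - 2\tau)$ with $f = \rho( \cdot , 0)$.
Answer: $\rho(x, \tau) = e^{-2 (-2 \tau + x)^2}$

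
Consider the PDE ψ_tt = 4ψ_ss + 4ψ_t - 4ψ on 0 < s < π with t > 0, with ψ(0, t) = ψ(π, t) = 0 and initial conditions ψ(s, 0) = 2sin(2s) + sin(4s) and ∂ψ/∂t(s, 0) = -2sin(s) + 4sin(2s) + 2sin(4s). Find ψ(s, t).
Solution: Substitute ψ = exp(2t)u, i.e. u = exp(-2t)ψ.
By the product rule, ψ_t = exp(2t)(u_t + 2u), ψ_tt = exp(2t)(u_tt + 4u_t + 4u), ψ_ss = exp(2t)u_ss.
Substituting into the PDE and dividing by exp(2t): u_tt + 4u_t + 4u = 4u_ss + 4(u_t + 2u) - 4u.
The lower-order terms cancel, leaving the standard wave equation u_tt = 4u_ss.
Initial data for u: u(s,0) = ψ(s,0) = 2sin(2s) + sin(4s); u_t(s,0) = ψ_t(s,0) - 2ψ(s,0) = -2sin(s). The boundary conditions carry over: u(0,t) = u(π,t) = 0.
Solve for u:
  Using separation of variables u = X(s)T(t):
  Eigenfunctions: sin(ns), n = 1, 2, 3, ...
  General solution: u(s, t) = Σ [A_n cos(2n t) + B_n sin(2n t)] sin(ns)
  From u(s,0) = 2sin(2s) + sin(4s): A_2=2, A_4=1. From u_t(s,0) = -2sin(s), using u_t(s,0) = Σ ω_n B_n sin(ns) with ω_n = 2n: B_1 = (-2)/2 = -1.
Hence u(s,t) = -sin(s)sin(2t) + 2sin(2s)cos(4t) + sin(4s)cos(8t).
Transform back: ψ(s,t) = exp(2t)u(s,t).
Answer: ψ(s, t) = -exp(2t)sin(s)sin(2t) + 2exp(2t)sin(2s)cos(4t) + exp(2t)sin(4s)cos(8t)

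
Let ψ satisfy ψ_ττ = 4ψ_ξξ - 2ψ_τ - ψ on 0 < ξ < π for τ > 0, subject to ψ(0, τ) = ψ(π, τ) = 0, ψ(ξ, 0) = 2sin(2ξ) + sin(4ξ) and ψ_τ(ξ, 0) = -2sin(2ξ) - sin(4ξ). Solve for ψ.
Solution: Substitute ψ = exp(-τ)u, i.e. u = exp(τ)ψ.
By the product rule, ψ_τ = exp(-τ)(u_τ - u), ψ_ττ = exp(-τ)(u_ττ - 2u_τ + u), ψ_ξξ = exp(-τ)u_ξξ.
Substituting into the PDE and dividing by exp(-τ): u_ττ - 2u_τ + u = 4u_ξξ - 2(u_τ - u) - u.
The lower-order terms cancel, leaving the standard wave equation u_ττ = 4u_ξξ.
Initial data for u: u(ξ,0) = ψ(ξ,0) = 2sin(2ξ) + sin(4ξ); u_τ(ξ,0) = ψ_τ(ξ,0) + ψ(ξ,0) = 0. The boundary conditions carry over: u(0,τ) = u(π,τ) = 0.
Solve for u:
  Using separation of variables u = X(ξ)T(τ):
  Eigenfunctions: sin(nξ), n = 1, 2, 3, ...
  General solution: u(ξ, τ) = Σ [A_n cos(2n τ) + B_n sin(2n τ)] sin(nξ)
  From u(ξ,0) = 2sin(2ξ) + sin(4ξ): A_2=2, A_4=1. From u_τ(ξ,0) = 0: all B_n = 0.
Hence u(ξ,τ) = 2sin(2ξ)cos(4τ) + sin(4ξ)cos(8τ).
Transform back: ψ(ξ,τ) = exp(-τ)u(ξ,τ).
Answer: ψ(ξ, τ) = 2exp(-τ)sin(2ξ)cos(4τ) + exp(-τ)sin(4ξ)cos(8τ)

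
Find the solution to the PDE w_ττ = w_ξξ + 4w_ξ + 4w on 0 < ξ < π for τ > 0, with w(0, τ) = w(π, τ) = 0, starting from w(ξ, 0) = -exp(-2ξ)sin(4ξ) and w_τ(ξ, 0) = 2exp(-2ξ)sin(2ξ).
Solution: Substitute w = exp(-2ξ)u, i.e. u = exp(2ξ)w.
By the product rule, w_ξ = exp(-2ξ)(u_ξ - 2u), w_ξξ = exp(-2ξ)(u_ξξ - 4u_ξ + 4u), w_ττ = exp(-2ξ)u_ττ.
Substituting into the PDE and dividing by exp(-2ξ): u_ττ = (u_ξξ - 4u_ξ + 4u) + 4(u_ξ - 2u) + 4u.
The lower-order terms cancel, leaving the standard wave equation u_ττ = u_ξξ.
Initial data for u: u(ξ,0) = exp(2ξ)w(ξ,0) = -sin(4ξ); u_τ(ξ,0) = exp(2ξ)w_τ(ξ,0) = 2sin(2ξ). The boundary conditions carry over: u(0,τ) = u(π,τ) = 0.
Solve for u:
  Using separation of variables u = X(ξ)T(τ):
  Eigenfunctions: sin(nξ), n = 1, 2, 3, ...
  General solution: u(ξ, τ) = Σ [A_n cos(n τ) + B_n sin(n τ)] sin(nξ)
  From u(ξ,0) = -sin(4ξ): A_4=-1. From u_τ(ξ,0) = 2sin(2ξ), using u_τ(ξ,0) = Σ ω_n B_n sin(nξ) with ω_n = n: B_2 = 2/2 = 1.
Hence u(ξ,τ) = sin(2ξ)sin(2τ) - sin(4ξ)cos(4τ).
Transform back: w(ξ,τ) = exp(-2ξ)u(ξ,τ).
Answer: w(ξ, τ) = exp(-2ξ)sin(2ξ)sin(2τ) - exp(-2ξ)sin(4ξ)cos(4τ)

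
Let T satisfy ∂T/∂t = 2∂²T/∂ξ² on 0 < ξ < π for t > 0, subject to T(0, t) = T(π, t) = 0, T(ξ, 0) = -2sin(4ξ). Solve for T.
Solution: Separating variables: T = Σ c_n exp(-2n²t) sin(nξ). From T(ξ,0) = -2sin(4ξ): c_4=-2.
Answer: T(ξ, t) = -2exp(-32t)sin(4ξ)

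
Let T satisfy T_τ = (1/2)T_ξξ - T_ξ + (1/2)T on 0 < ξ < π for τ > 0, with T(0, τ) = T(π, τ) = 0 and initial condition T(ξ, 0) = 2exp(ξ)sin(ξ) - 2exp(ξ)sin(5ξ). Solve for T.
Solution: Substitute T = exp(ξ)u, i.e. u = exp(-ξ)T.
By the product rule, T_ξ = exp(ξ)(u_ξ + u), T_ξξ = exp(ξ)(u_ξξ + 2u_ξ + u), T_τ = exp(ξ)u_τ.
Substituting into the PDE and dividing by exp(ξ): u_τ = (1/2)(u_ξξ + 2u_ξ + u) - (u_ξ + u) + (1/2)u.
The lower-order terms cancel, leaving the standard heat equation u_τ = (1/2)u_ξξ.
Initial data for u: u(ξ,0) = exp(-ξ)T(ξ,0) = 2sin(ξ) - 2sin(5ξ). The boundary conditions carry over: u(0,τ) = u(π,τ) = 0.
Solve for u:
  Using separation of variables u = X(ξ)G(τ):
  Eigenfunctions: sin(nξ), n = 1, 2, 3, ...
  General solution: u(ξ, τ) = Σ c_n sin(nξ) exp(-n² τ/2)
  Matching u(ξ,0) = 2sin(ξ) - 2sin(5ξ) term by term: c_1=2, c_5=-2.
Hence u(ξ,τ) = 2exp(-τ/2)sin(ξ) - 2exp(-25τ/2)sin(5ξ).
Transform back: T(ξ,τ) = exp(ξ)u(ξ,τ).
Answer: T(ξ, τ) = 2exp(ξ)exp(-τ/2)sin(ξ) - 2exp(ξ)exp(-25τ/2)sin(5ξ)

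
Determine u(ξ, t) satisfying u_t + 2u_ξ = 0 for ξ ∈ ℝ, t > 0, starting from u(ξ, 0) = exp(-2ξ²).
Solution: By method of characteristics (waves move right with speed 2):
Along characteristics ξ - 2t = const, u is constant, so u(ξ,t) = f(ξ - 2t) with f = u(·, 0).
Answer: u(ξ, t) = exp(-2(-2t + ξ)²)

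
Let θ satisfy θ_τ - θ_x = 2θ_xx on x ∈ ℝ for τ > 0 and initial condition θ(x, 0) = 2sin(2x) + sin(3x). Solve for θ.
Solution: Change to a moving frame: let η = x + τ, σ = τ and write θ(x,τ) = u(η,σ).
By the chain rule θ_τ = u_σ + u_η, θ_x = u_η, θ_xx = u_ηη.
Then θ_τ - θ_x = u_σ: the advection term cancels and the PDE becomes the heat equation u_σ = 2u_ηη on η ∈ ℝ.
Initial data: u(η,0) = θ(η,0) = 2sin(2η) + sin(3η).
On η ∈ ℝ each mode satisfies (sin(nη))″ = -n² sin(nη), so exp(-2n²σ) sin(nη) solves the heat equation; by superposition u(η,σ) = Σ c_n exp(-2n²σ) sin(nη).
Reading off the coefficients: c_2=2, c_3=1, so u(η,σ) = 2exp(-8σ)sin(2η) + exp(-18σ)sin(3η).
Substituting back η = x + τ, σ = τ: θ(x,τ) = u(x + τ, τ).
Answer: θ(x, τ) = 2exp(-8τ)sin(2x + 2τ) + exp(-18τ)sin(3x + 3τ)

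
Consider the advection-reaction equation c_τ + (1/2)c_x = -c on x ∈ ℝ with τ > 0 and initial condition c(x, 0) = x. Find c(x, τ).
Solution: Substitute c = exp(-τ)u, i.e. u = exp(τ)c.
By the product rule, c_τ = exp(-τ)(u_τ - u), c_x = exp(-τ)u_x.
Substituting into the PDE and dividing by exp(-τ): u_τ - u + (1/2)u_x = -u.
The lower-order terms cancel, leaving the standard advection equation u_τ + (1/2)u_x = 0.
Initial data for u: u(x,0) = c(x,0) = x.
Solve for u:
  By method of characteristics (waves move right with speed 1/2):
  Along characteristics x - (1/2)τ = const, u is constant, so u(x,τ) = f(x - (1/2)τ) with f = u(·, 0).
Hence u(x,τ) = x - (1/2)τ.
Transform back: c(x,τ) = exp(-τ)u(x,τ).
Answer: c(x, τ) = xexp(-τ) - (1/2)τexp(-τ)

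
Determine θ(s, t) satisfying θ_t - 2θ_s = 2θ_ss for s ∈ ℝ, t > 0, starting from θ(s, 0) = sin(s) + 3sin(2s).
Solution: Change to a moving frame: let η = s + 2t, σ = t and write θ(s,t) = u(η,σ).
By the chain rule θ_t = u_σ + 2u_η, θ_s = u_η, θ_ss = u_ηη.
Then θ_t - 2θ_s = u_σ: the advection term cancels and the PDE becomes the heat equation u_σ = 2u_ηη on η ∈ ℝ.
Initial data: u(η,0) = θ(η,0) = sin(η) + 3sin(2η).
On η ∈ ℝ each mode satisfies (sin(nη))″ = -n² sin(nη), so exp(-2n²σ) sin(nη) solves the heat equation; by superposition u(η,σ) = Σ c_n exp(-2n²σ) sin(nη).
Reading off the coefficients: c_1=1, c_2=3, so u(η,σ) = exp(-2σ)sin(η) + 3exp(-8σ)sin(2η).
Substituting back η = s + 2t, σ = t: θ(s,t) = u(s + 2t, t).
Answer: θ(s, t) = exp(-2t)sin(s + 2t) + 3exp(-8t)sin(2s + 4t)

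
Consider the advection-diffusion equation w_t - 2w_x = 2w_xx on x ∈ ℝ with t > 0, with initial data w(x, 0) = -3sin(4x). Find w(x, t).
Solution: Moving frame: η = x + 2t, σ = t, w = u(η,σ), so w_t = u_σ + 2u_η and w_xx = u_ηη.
Hence w_t - 2w_x = u_σ and the PDE becomes the heat equation u_σ = 2u_ηη on η ∈ ℝ.
Initial data: u(η,0) = w(η,0) = -3sin(4η). Each mode sin(nη) decays as exp(-2n²σ) on ℝ, so u(η,σ) = Σ c_n exp(-2n²σ) sin(nη) with c_4=-3: u(η,σ) = -3exp(-32σ)sin(4η).
Substituting back: w(x,t) = u(x + 2t, t).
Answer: w(x, t) = -3exp(-32t)sin(8t + 4x)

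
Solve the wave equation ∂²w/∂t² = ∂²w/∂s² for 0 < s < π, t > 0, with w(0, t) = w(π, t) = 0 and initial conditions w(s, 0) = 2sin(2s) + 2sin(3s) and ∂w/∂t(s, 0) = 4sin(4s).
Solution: Using separation of variables w = X(s)T(t):
Eigenfunctions: sin(ns), n = 1, 2, 3, ...
General solution: w(s, t) = Σ [A_n cos(n t) + B_n sin(n t)] sin(ns)
From w(s,0) = 2sin(2s) + 2sin(3s): A_2=2, A_3=2. From w_t(s,0) = 4sin(4s), using w_t(s,0) = Σ ω_n B_n sin(ns) with ω_n = n: B_4 = 4/4 = 1.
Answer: w(s, t) = 2sin(2s)cos(2t) + 2sin(3s)cos(3t) + sin(4s)sin(4t)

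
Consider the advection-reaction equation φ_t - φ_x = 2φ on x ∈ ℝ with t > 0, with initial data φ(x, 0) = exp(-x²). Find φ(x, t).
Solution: Substitute φ = exp(2t)u.
Then φ_t = exp(2t)(u_t + 2u), φ_x = exp(2t)u_x; substituting and dividing by exp(2t), the lower-order terms cancel: u_t - u_x = 0 (standard advection equation).
Data for u: u(x,0) = φ(x,0) = exp(-x²).
By characteristics (dx/dt = -1), u(x,t) = f(x + t) with f = u(·, 0).
So u(x,t) = exp(-(t + x)²), and φ(x,t) = exp(2t)u(x,t).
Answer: φ(x, t) = exp(2t)exp(-(t + x)²)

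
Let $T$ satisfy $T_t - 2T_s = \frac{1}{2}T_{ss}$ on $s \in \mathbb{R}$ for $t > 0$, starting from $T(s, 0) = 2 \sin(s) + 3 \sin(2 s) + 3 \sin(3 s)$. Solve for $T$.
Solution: Change to a moving frame: let $\eta = s + 2t$, $\sigma = t$ and write $T(s,t) = u(\eta,\sigma)$.
By the chain rule $T_t = u_{\sigma} + 2u_{\eta}$, $T_s = u_{\eta}$, $T_{ss} = u_{\eta\eta}$.
Then $T_t - 2T_s = u_{\sigma}$: the advection term cancels and the PDE becomes the heat equation $u_{\sigma} = \frac{1}{2}u_{\eta\eta}$ on $\eta \in \mathbb{R}$.
Initial data: $u(\eta,0) = T(\eta,0) = 2 \sin(\eta) + 3 \sin(2 \eta) + 3 \sin(3 \eta)$.
On $\eta \in \mathbb{R}$ each mode satisfies $(\sin(n\eta))'' = -n^2 \sin(n\eta)$, so $e^{-n^2\sigma/2} \sin(n\eta)$ solves the heat equation; by superposition $u(\eta,\sigma) = \sum c_n e^{-n^2\sigma/2} \sin(n\eta)$.
Reading off the coefficients: $c_1=2, c_2=3, c_3=3$, so $u(\eta,\sigma) = 3 e^{-2 \sigma} \sin(2 \eta) + 2 e^{-\sigma/2} \sin(\eta) + 3 e^{-9 \sigma/2} \sin(3 \eta)$.
Substituting back $\eta = s + 2t$, $\sigma = t$: $T(s,t) = u(s + 2t, t)$.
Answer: $T(s, t) = 3 e^{-2 t} \sin(2 s + 4 t) + 2 e^{-t/2} \sin(s + 2 t) + 3 e^{-9 t/2} \sin(3 s + 6 t)$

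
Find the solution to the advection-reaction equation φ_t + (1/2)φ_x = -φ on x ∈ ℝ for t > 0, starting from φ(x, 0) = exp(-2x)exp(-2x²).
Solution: Substitute φ = exp(-2x)u.
Then φ_x = exp(-2x)(u_x - 2u), φ_t = exp(-2x)u_t; substituting and dividing by exp(-2x), the lower-order terms cancel: u_t + (1/2)u_x = 0 (standard advection equation).
Data for u: u(x,0) = exp(2x)φ(x,0) = exp(-2x²).
By characteristics (dx/dt = 1/2), u(x,t) = f(x - (1/2)t) with f = u(·, 0).
So u(x,t) = exp(-2(-t/2 + x)²), and φ(x,t) = exp(-2x)u(x,t).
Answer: φ(x, t) = exp(-2x)exp(-2(-t/2 + x)²)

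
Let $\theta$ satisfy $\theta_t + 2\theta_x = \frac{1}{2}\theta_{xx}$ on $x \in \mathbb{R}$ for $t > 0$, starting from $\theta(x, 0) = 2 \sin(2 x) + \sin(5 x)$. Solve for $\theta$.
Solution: Moving frame: $\eta = x - 2t$, $\sigma = t$, $\theta = u(\eta,\sigma)$, so $\theta_t = u_{\sigma} - 2u_{\eta}$ and $\theta_{xx} = u_{\eta\eta}$.
Hence $\theta_t + 2\theta_x = u_{\sigma}$ and the PDE becomes the heat equation $u_{\sigma} = \frac{1}{2}u_{\eta\eta}$ on $\eta \in \mathbb{R}$.
Initial data: $u(\eta,0) = \theta(\eta,0) = 2 \sin(2 \eta) + \sin(5 \eta)$. Each mode $\sin(n\eta)$ decays as $e^{-n^2\sigma/2}$ on $\mathbb{R}$, so $u(\eta,\sigma) = \sum c_n e^{-n^2\sigma/2} \sin(n\eta)$ with $c_2=2, c_5=1$: $u(\eta,\sigma) = 2 e^{-2 \sigma} \sin(2 \eta) + e^{-25 \sigma/2} \sin(5 \eta)$.
Substituting back: $\theta(x,t) = u(x - 2t, t)$.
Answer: $\theta(x, t) = -2 e^{-2 t} \sin(4 t - 2 x) -  e^{-25 t/2} \sin(10 t - 5 x)$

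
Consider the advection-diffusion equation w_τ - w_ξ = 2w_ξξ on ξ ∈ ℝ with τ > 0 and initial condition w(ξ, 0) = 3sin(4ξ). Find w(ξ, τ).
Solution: Change to a moving frame: let η = ξ + τ, σ = τ and write w(ξ,τ) = u(η,σ).
By the chain rule w_τ = u_σ + u_η, w_ξ = u_η, w_ξξ = u_ηη.
Then w_τ - w_ξ = u_σ: the advection term cancels and the PDE becomes the heat equation u_σ = 2u_ηη on η ∈ ℝ.
Initial data: u(η,0) = w(η,0) = 3sin(4η).
On η ∈ ℝ each mode satisfies (sin(nη))″ = -n² sin(nη), so exp(-2n²σ) sin(nη) solves the heat equation; by superposition u(η,σ) = Σ c_n exp(-2n²σ) sin(nη).
Reading off the coefficients: c_4=3, so u(η,σ) = 3exp(-32σ)sin(4η).
Substituting back η = ξ + τ, σ = τ: w(ξ,τ) = u(ξ + τ, τ).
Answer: w(ξ, τ) = 3exp(-32τ)sin(4ξ + 4τ)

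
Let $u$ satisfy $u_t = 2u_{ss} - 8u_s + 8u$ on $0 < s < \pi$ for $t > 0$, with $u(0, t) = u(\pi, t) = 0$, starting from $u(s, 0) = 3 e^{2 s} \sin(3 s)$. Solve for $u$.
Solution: Substitute $u = e^{2s}w$, i.e. $w = e^{-2s}u$.
By the product rule, $u_s = e^{2s}(w_s + 2w)$, $u_{ss} = e^{2s}(w_{ss} + 4w_s + 4w)$, $u_t = e^{2s}w_t$.
Substituting into the PDE and dividing by $e^{2s}$: $w_t = 2(w_{ss} + 4w_s + 4w) - 8(w_s + 2w) + 8w$.
The lower-order terms cancel, leaving the standard heat equation $w_t = 2w_{ss}$.
Initial data for $w$: $w(s,0) = e^{-2s}u(s,0) = 3 \sin(3 s)$. The boundary conditions carry over: $w(0,t) = w(\pi,t) = 0$.
Solve for $w$:
  Using separation of variables $w = X(s)T(t)$:
  Eigenfunctions: $\sin(ns)$, $n = 1, 2, 3, \ldots$
  General solution: $w(s, t) = \sum c_n \sin(ns) e^{-2n^2 t}$
  Matching $w(s,0) = 3 \sin(3 s)$ term by term: $c_3=3$.
Hence $w(s,t) = 3 e^{-18 t} \sin(3 s)$.
Transform back: $u(s,t) = e^{2s}w(s,t)$.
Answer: $u(s, t) = 3 e^{2 s} e^{-18 t} \sin(3 s)$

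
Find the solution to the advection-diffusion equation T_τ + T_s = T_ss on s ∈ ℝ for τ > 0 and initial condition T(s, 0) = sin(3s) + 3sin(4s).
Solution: Moving frame: η = s - τ, σ = τ, T = u(η,σ), so T_τ = u_σ - u_η and T_ss = u_ηη.
Hence T_τ + T_s = u_σ and the PDE becomes the heat equation u_σ = u_ηη on η ∈ ℝ.
Initial data: u(η,0) = T(η,0) = sin(3η) + 3sin(4η). Each mode sin(nη) decays as exp(-n²σ) on ℝ, so u(η,σ) = Σ c_n exp(-n²σ) sin(nη) with c_3=1, c_4=3: u(η,σ) = exp(-9σ)sin(3η) + 3exp(-16σ)sin(4η).
Substituting back: T(s,τ) = u(s - τ, τ).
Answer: T(s, τ) = exp(-9τ)sin(3s - 3τ) + 3exp(-16τ)sin(4s - 4τ)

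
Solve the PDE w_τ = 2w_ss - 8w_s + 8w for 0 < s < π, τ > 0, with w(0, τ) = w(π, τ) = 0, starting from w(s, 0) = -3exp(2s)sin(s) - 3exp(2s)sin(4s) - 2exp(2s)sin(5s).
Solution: Substitute w = exp(2s)u.
Then w_s = exp(2s)(u_s + 2u), w_ss = exp(2s)(u_ss + 4u_s + 4u), w_τ = exp(2s)u_τ; substituting and dividing by exp(2s), the lower-order terms cancel: u_τ = 2u_ss (standard heat equation).
Data for u: u(s,0) = exp(-2s)w(s,0) = -3sin(s) - 3sin(4s) - 2sin(5s). The boundary conditions carry over: u(0,τ) = u(π,τ) = 0.
Separating variables: u = Σ c_n exp(-2n²τ) sin(ns). From u(s,0) = -3sin(s) - 3sin(4s) - 2sin(5s): c_1=-3, c_4=-3, c_5=-2.
So u(s,τ) = -3exp(-2τ)sin(s) - 3exp(-32τ)sin(4s) - 2exp(-50τ)sin(5s), and w(s,τ) = exp(2s)u(s,τ).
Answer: w(s, τ) = -3exp(2s)exp(-2τ)sin(s) - 3exp(2s)exp(-32τ)sin(4s) - 2exp(2s)exp(-50τ)sin(5s)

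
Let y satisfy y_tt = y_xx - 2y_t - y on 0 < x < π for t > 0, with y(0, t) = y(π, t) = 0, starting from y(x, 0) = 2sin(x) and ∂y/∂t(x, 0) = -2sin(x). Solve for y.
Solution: Substitute y = exp(-t)u, i.e. u = exp(t)y.
By the product rule, y_t = exp(-t)(u_t - u), y_tt = exp(-t)(u_tt - 2u_t + u), y_xx = exp(-t)u_xx.
Substituting into the PDE and dividing by exp(-t): u_tt - 2u_t + u = u_xx - 2(u_t - u) - u.
The lower-order terms cancel, leaving the standard wave equation u_tt = u_xx.
Initial data for u: u(x,0) = y(x,0) = 2sin(x); u_t(x,0) = y_t(x,0) + y(x,0) = 0. The boundary conditions carry over: u(0,t) = u(π,t) = 0.
Solve for u:
  Using separation of variables u = X(x)T(t):
  Eigenfunctions: sin(nx), n = 1, 2, 3, ...
  General solution: u(x, t) = Σ [A_n cos(n t) + B_n sin(n t)] sin(nx)
  From u(x,0) = 2sin(x): A_1=2. From u_t(x,0) = 0: all B_n = 0.
Hence u(x,t) = 2sin(x)cos(t).
Transform back: y(x,t) = exp(-t)u(x,t).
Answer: y(x, t) = 2exp(-t)sin(x)cos(t)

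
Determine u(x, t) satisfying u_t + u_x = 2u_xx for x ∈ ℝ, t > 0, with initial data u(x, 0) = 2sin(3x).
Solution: Moving frame: η = x - t, σ = t, u = w(η,σ), so u_t = w_σ - w_η and u_xx = w_ηη.
Hence u_t + u_x = w_σ and the PDE becomes the heat equation w_σ = 2w_ηη on η ∈ ℝ.
Initial data: w(η,0) = u(η,0) = 2sin(3η). Each mode sin(nη) decays as exp(-2n²σ) on ℝ, so w(η,σ) = Σ c_n exp(-2n²σ) sin(nη) with c_3=2: w(η,σ) = 2exp(-18σ)sin(3η).
Substituting back: u(x,t) = w(x - t, t).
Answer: u(x, t) = -2exp(-18t)sin(3t - 3x)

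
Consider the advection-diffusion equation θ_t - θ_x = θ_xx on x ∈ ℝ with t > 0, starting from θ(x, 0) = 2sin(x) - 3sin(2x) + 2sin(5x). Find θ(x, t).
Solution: Change to a moving frame: let η = x + t, σ = t and write θ(x,t) = u(η,σ).
By the chain rule θ_t = u_σ + u_η, θ_x = u_η, θ_xx = u_ηη.
Then θ_t - θ_x = u_σ: the advection term cancels and the PDE becomes the heat equation u_σ = u_ηη on η ∈ ℝ.
Initial data: u(η,0) = θ(η,0) = 2sin(η) - 3sin(2η) + 2sin(5η).
On η ∈ ℝ each mode satisfies (sin(nη))″ = -n² sin(nη), so exp(-n²σ) sin(nη) solves the heat equation; by superposition u(η,σ) = Σ c_n exp(-n²σ) sin(nη).
Reading off the coefficients: c_1=2, c_2=-3, c_5=2, so u(η,σ) = 2exp(-σ)sin(η) - 3exp(-4σ)sin(2η) + 2exp(-25σ)sin(5η).
Substituting back η = x + t, σ = t: θ(x,t) = u(x + t, t).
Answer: θ(x, t) = 2exp(-t)sin(t + x) - 3exp(-4t)sin(2t + 2x) + 2exp(-25t)sin(5t + 5x)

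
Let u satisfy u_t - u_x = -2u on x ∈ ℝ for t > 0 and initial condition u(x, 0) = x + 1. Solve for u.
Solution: Substitute u = exp(-2t)w.
Then u_t = exp(-2t)(w_t - 2w), u_x = exp(-2t)w_x; substituting and dividing by exp(-2t), the lower-order terms cancel: w_t - w_x = 0 (standard advection equation).
Data for w: w(x,0) = u(x,0) = x + 1.
By characteristics (dx/dt = -1), w(x,t) = f(x + t) with f = w(·, 0).
So w(x,t) = t + x + 1, and u(x,t) = exp(-2t)w(x,t).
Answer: u(x, t) = texp(-2t) + xexp(-2t) + exp(-2t)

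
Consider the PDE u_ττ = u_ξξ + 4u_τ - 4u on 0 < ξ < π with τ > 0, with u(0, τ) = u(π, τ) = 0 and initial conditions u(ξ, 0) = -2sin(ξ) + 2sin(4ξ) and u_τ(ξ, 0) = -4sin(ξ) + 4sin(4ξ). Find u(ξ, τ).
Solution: Substitute u = exp(2τ)w, i.e. w = exp(-2τ)u.
By the product rule, u_τ = exp(2τ)(w_τ + 2w), u_ττ = exp(2τ)(w_ττ + 4w_τ + 4w), u_ξξ = exp(2τ)w_ξξ.
Substituting into the PDE and dividing by exp(2τ): w_ττ + 4w_τ + 4w = w_ξξ + 4(w_τ + 2w) - 4w.
The lower-order terms cancel, leaving the standard wave equation w_ττ = w_ξξ.
Initial data for w: w(ξ,0) = u(ξ,0) = -2sin(ξ) + 2sin(4ξ); w_τ(ξ,0) = u_τ(ξ,0) - 2u(ξ,0) = 0. The boundary conditions carry over: w(0,τ) = w(π,τ) = 0.
Solve for w:
  Using separation of variables w = X(ξ)T(τ):
  Eigenfunctions: sin(nξ), n = 1, 2, 3, ...
  General solution: w(ξ, τ) = Σ [A_n cos(n τ) + B_n sin(n τ)] sin(nξ)
  From w(ξ,0) = -2sin(ξ) + 2sin(4ξ): A_1=-2, A_4=2. From w_τ(ξ,0) = 0: all B_n = 0.
Hence w(ξ,τ) = -2sin(ξ)cos(τ) + 2sin(4ξ)cos(4τ).
Transform back: u(ξ,τ) = exp(2τ)w(ξ,τ).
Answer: u(ξ, τ) = -2exp(2τ)sin(ξ)cos(τ) + 2exp(2τ)sin(4ξ)cos(4τ)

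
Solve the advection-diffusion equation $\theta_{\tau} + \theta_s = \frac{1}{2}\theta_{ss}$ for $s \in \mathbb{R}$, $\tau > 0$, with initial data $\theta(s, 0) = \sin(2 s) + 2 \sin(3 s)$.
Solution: Moving frame: $\eta = s - \tau$, $\sigma = \tau$, $\theta = u(\eta,\sigma)$, so $\theta_{\tau} = u_{\sigma} - u_{\eta}$ and $\theta_{ss} = u_{\eta\eta}$.
Hence $\theta_{\tau} + \theta_s = u_{\sigma}$ and the PDE becomes the heat equation $u_{\sigma} = \frac{1}{2}u_{\eta\eta}$ on $\eta \in \mathbb{R}$.
Initial data: $u(\eta,0) = \theta(\eta,0) = \sin(2 \eta) + 2 \sin(3 \eta)$. Each mode $\sin(n\eta)$ decays as $e^{-n^2\sigma/2}$ on $\mathbb{R}$, so $u(\eta,\sigma) = \sum c_n e^{-n^2\sigma/2} \sin(n\eta)$ with $c_2=1, c_3=2$: $u(\eta,\sigma) = e^{-2 \sigma} \sin(2 \eta) + 2 e^{-9 \sigma/2} \sin(3 \eta)$.
Substituting back: $\theta(s,\tau) = u(s - \tau, \tau)$.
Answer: $\theta(s, \tau) = - e^{-2 \tau} \sin(2 \tau - 2 s) - 2 e^{-9 \tau/2} \sin(3 \tau - 3 s)$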